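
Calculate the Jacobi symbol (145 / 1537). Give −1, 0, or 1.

Reciprocity: 145 ≡ 1 and 1537 ≡ 1 (mod 4), so (145/1537) = +(1537/145).
Reduce top mod 145: now compute (87/145).
Reciprocity: 87 ≡ 3 and 145 ≡ 1 (mod 4), so (87/145) = +(145/87).
Reduce top mod 87: now compute (58/87).
Pull out 2: since 87 ≡ 7 (mod 8), (2/87) = +1.
Reciprocity: 29 ≡ 1 and 87 ≡ 3 (mod 4), so (29/87) = +(87/29).
Reduce top mod 29: now compute (0/29).
Top reduces to 0: gcd > 1, so the symbol is 0.

0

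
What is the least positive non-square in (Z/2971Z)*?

2

(2/2971) = −1, so 2 is the smallest positive non-residue mod 2971.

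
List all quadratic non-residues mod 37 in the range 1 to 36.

2 5 6 8 13 14 15 17 18 19 20 22 23 24 29 31 32 35

Square k = 1,…,18 (k and 37−k give the same square):
1²=1, 2²=4, 3²=9, 4²=16, 5²=25, 6²=36, 7²≡12, 8²≡27, 9²≡7, 10²≡26, 11²≡10, 12²≡33, 13²≡21, 14²≡11, 15²≡3, 16²≡34, 17²≡30, 18²≡28 (mod 37).
The residues are {1, 3, 4, 7, 9, 10, 11, 12, 16, 21, 25, 26, 27, 28, 30, 33, 34, 36}; the non-residues are the remaining 18 nonzero classes.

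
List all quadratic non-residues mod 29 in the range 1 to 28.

2, 3, 8, 10, 11, 12, 14, 15, 17, 18, 19, 21, 26, 27

Square k = 1,…,14 (k and 29−k give the same square):
1²=1, 2²=4, 3²=9, 4²=16, 5²=25, 6²≡7, 7²≡20, 8²≡6, 9²≡23, 10²≡13, 11²≡5, 12²≡28, 13²≡24, 14²≡22 (mod 29).
The residues are {1, 4, 5, 6, 7, 9, 13, 16, 20, 22, 23, 24, 25, 28}; the non-residues are the remaining 14 nonzero classes.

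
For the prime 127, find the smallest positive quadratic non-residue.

3

(2/127) = +1, so 2 is a residue.
(3/127) = −1, so 3 is the smallest positive non-residue mod 127.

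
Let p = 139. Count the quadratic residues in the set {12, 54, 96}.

(12/139) = -1 → non-residue.
(54/139) = +1 → QR.
(96/139) = +1 → QR.
Total quadratic residues among the 3: 2.

2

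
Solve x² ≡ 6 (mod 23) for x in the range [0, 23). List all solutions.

11, 12

Since 23 ≡ 3 (mod 4), a square root of 6 is 6^((23+1)/4) = 6^6 mod 23.
Repeated squaring: 6^2≡13, 6^4≡8 (mod 23).
6^6 = 6^(4+2) ≡ 12 (mod 23).
Check: 12² = 144 ≡ 6 (mod 23). The two roots are 11 and 12.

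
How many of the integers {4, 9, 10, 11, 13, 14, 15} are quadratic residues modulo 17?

4

(4/17) = +1 → QR.
(9/17) = +1 → QR.
(10/17) = -1 → non-residue.
(11/17) = -1 → non-residue.
(13/17) = +1 → QR.
(14/17) = -1 → non-residue.
(15/17) = +1 → QR.
Total quadratic residues among the 7: 4.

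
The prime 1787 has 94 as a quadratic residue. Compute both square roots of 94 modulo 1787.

Since 1787 ≡ 3 (mod 4), a square root of 94 is 94^((1787+1)/4) = 94^447 mod 1787.
Repeated squaring: 94^2≡1688, 94^4≡866, 94^8≡1203, 94^16≡1526, 94^32≡215, 94^64≡1550, 94^128≡772, 94^256≡913 (mod 1787).
94^447 = 94^(256+128+32+16+8+4+2+1) ≡ 104 (mod 1787).
Check: 104² = 10816 ≡ 94 (mod 1787). The two roots are 104 and 1683.

104, 1683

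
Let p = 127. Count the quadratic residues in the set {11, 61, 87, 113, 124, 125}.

5

(11/127) = +1 → QR.
(61/127) = +1 → QR.
(87/127) = +1 → QR.
(113/127) = +1 → QR.
(124/127) = +1 → QR.
(125/127) = -1 → non-residue.
Total quadratic residues among the 6: 5.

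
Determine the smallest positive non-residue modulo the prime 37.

(2/37) = −1, so 2 is the smallest positive non-residue mod 37.

2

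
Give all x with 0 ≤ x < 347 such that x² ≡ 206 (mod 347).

30, 317

Since 347 ≡ 3 (mod 4), a square root of 206 is 206^((347+1)/4) = 206^87 mod 347.
Repeated squaring: 206^2≡102, 206^4≡341, 206^8≡36, 206^16≡255, 206^32≡136, 206^64≡105 (mod 347).
206^87 = 206^(64+16+4+2+1) ≡ 30 (mod 347).
Check: 30² = 900 ≡ 206 (mod 347). The two roots are 30 and 317.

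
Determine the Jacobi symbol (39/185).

-1

Reciprocity: 39 ≡ 3 and 185 ≡ 1 (mod 4), so (39/185) = +(185/39).
Reduce top mod 39: now compute (29/39).
Reciprocity: 29 ≡ 1 and 39 ≡ 3 (mod 4), so (29/39) = +(39/29).
Reduce top mod 29: now compute (10/29).
Pull out 2: since 29 ≡ 5 (mod 8), (2/29) = -1.
Reciprocity: 5 ≡ 1 and 29 ≡ 1 (mod 4), so (5/29) = +(29/5).
Reduce top mod 5: now compute (4/5).
Pull out 2^2: since 5 ≡ 5 (mod 8), (2/5) = -1, so (2/5)^2 = +1.
Reached (1/5) = 1. Collecting the sign flips along the way, the symbol is -1.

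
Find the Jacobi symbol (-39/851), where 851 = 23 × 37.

1

First reduce: -39 ≡ 812 (mod 851).
Pull out 2^2: since 851 ≡ 3 (mod 8), (2/851) = -1, so (2/851)^2 = +1.
Reciprocity: 203 ≡ 3 and 851 ≡ 3 (mod 4), so (203/851) = −(851/203).
Reduce top mod 203: now compute (39/203).
Reciprocity: 39 ≡ 3 and 203 ≡ 3 (mod 4), so (39/203) = −(203/39).
Reduce top mod 39: now compute (8/39).
Pull out 2^3: since 39 ≡ 7 (mod 8), (2/39) = +1, so (2/39)^3 = +1.
Reached (1/39) = 1. Collecting the sign flips along the way, the symbol is +1.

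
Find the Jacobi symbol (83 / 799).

1

Reciprocity: 83 ≡ 3 and 799 ≡ 3 (mod 4), so (83/799) = −(799/83).
Reduce top mod 83: now compute (52/83).
Pull out 2^2: since 83 ≡ 3 (mod 8), (2/83) = -1, so (2/83)^2 = +1.
Reciprocity: 13 ≡ 1 and 83 ≡ 3 (mod 4), so (13/83) = +(83/13).
Reduce top mod 13: now compute (5/13).
Reciprocity: 5 ≡ 1 and 13 ≡ 1 (mod 4), so (5/13) = +(13/5).
Reduce top mod 5: now compute (3/5).
Reciprocity: 3 ≡ 3 and 5 ≡ 1 (mod 4), so (3/5) = +(5/3).
Reduce top mod 3: now compute (2/3).
Pull out 2: since 3 ≡ 3 (mod 8), (2/3) = -1.
Reached (1/3) = 1. Collecting the sign flips along the way, the symbol is +1.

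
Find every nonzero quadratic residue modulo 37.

Square k = 1,…,18 (k and 37−k give the same square):
1²=1, 2²=4, 3²=9, 4²=16, 5²=25, 6²=36, 7²≡12, 8²≡27, 9²≡7, 10²≡26, 11²≡10, 12²≡33, 13²≡21, 14²≡11, 15²≡3, 16²≡34, 17²≡30, 18²≡28 (mod 37).
So the quadratic residues mod 37 are {1, 3, 4, 7, 9, 10, 11, 12, 16, 21, 25, 26, 27, 28, 30, 33, 34, 36}.

1 3 4 7 9 10 11 12 16 21 25 26 27 28 30 33 34 36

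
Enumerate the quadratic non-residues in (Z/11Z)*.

Square k = 1,…,5 (k and 11−k give the same square):
1²=1, 2²=4, 3²=9, 4²≡5, 5²≡3 (mod 11).
The residues are {1, 3, 4, 5, 9}; the non-residues are the remaining 5 nonzero classes.

2 6 7 8 10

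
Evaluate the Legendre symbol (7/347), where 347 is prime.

-1

Euler's criterion: (7/347) ≡ 7^173 (mod 347).
7^2 ≡ 49 (mod 347)
7^4 ≡ 319 (mod 347)
7^8 ≡ 90 (mod 347)
7^16 ≡ 119 (mod 347)
7^32 ≡ 281 (mod 347)
7^64 ≡ 192 (mod 347)
7^128 ≡ 82 (mod 347)
7^173 = 7^(128+32+8+4+1) ≡ 346 (mod 347).
Result is 346 ≡ −1, so (7/347) = −1.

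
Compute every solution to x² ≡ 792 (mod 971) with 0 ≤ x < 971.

241, 730

Since 971 ≡ 3 (mod 4), a square root of 792 is 792^((971+1)/4) = 792^243 mod 971.
Repeated squaring: 792^2≡969, 792^4≡4, 792^8≡16, 792^16≡256, 792^32≡479, 792^64≡285, 792^128≡632 (mod 971).
792^243 = 792^(128+64+32+16+2+1) ≡ 730 (mod 971).
Check: 730² = 532900 ≡ 792 (mod 971). The two roots are 241 and 730.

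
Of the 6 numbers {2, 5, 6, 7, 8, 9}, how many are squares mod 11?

2

(2/11) = -1 → non-residue.
(5/11) = +1 → QR.
(6/11) = -1 → non-residue.
(7/11) = -1 → non-residue.
(8/11) = -1 → non-residue.
(9/11) = +1 → QR.
Total quadratic residues among the 6: 2.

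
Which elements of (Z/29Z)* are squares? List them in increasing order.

1, 4, 5, 6, 7, 9, 13, 16, 20, 22, 23, 24, 25, 28

Square k = 1,…,14 (k and 29−k give the same square):
1²=1, 2²=4, 3²=9, 4²=16, 5²=25, 6²≡7, 7²≡20, 8²≡6, 9²≡23, 10²≡13, 11²≡5, 12²≡28, 13²≡24, 14²≡22 (mod 29).
So the quadratic residues mod 29 are {1, 4, 5, 6, 7, 9, 13, 16, 20, 22, 23, 24, 25, 28}.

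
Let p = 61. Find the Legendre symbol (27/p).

1

Euler's criterion: (27/61) ≡ 27^30 (mod 61).
27^2 ≡ 58 (mod 61)
27^4 ≡ 9 (mod 61)
27^8 ≡ 20 (mod 61)
27^16 ≡ 34 (mod 61)
27^30 = 27^(16+8+4+2) ≡ 1 (mod 61).
Result is 1, so (27/61) = 1.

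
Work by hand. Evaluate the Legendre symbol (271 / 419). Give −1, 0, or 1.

Euler's criterion: (271/419) ≡ 271^209 (mod 419).
271^2 ≡ 116 (mod 419)
271^4 ≡ 48 (mod 419)
271^8 ≡ 209 (mod 419)
271^16 ≡ 105 (mod 419)
271^32 ≡ 131 (mod 419)
271^64 ≡ 401 (mod 419)
271^128 ≡ 324 (mod 419)
271^209 = 271^(128+64+16+1) ≡ 418 (mod 419).
Result is 418 ≡ −1, so (271/419) = −1.

-1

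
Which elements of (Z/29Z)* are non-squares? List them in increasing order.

2 3 8 10 11 12 14 15 17 18 19 21 26 27

Square k = 1,…,14 (k and 29−k give the same square):
1²=1, 2²=4, 3²=9, 4²=16, 5²=25, 6²≡7, 7²≡20, 8²≡6, 9²≡23, 10²≡13, 11²≡5, 12²≡28, 13²≡24, 14²≡22 (mod 29).
The residues are {1, 4, 5, 6, 7, 9, 13, 16, 20, 22, 23, 24, 25, 28}; the non-residues are the remaining 14 nonzero classes.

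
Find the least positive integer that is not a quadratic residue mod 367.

(2/367) = +1, so 2 is a residue.
(3/367) = −1, so 3 is the smallest positive non-residue mod 367.

3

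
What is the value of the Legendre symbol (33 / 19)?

First reduce: 33 ≡ 14 (mod 19).
Pull out 2: since 19 ≡ 3 (mod 8), (2/19) = -1.
Reciprocity: 7 ≡ 3 and 19 ≡ 3 (mod 4), so (7/19) = −(19/7).
Reduce top mod 7: now compute (5/7).
Reciprocity: 5 ≡ 1 and 7 ≡ 3 (mod 4), so (5/7) = +(7/5).
Reduce top mod 5: now compute (2/5).
Pull out 2: since 5 ≡ 5 (mod 8), (2/5) = -1.
Reached (1/5) = 1. Collecting the sign flips along the way, the symbol is -1.

-1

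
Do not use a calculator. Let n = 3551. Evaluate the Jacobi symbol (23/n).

-1

Reciprocity: 23 ≡ 3 and 3551 ≡ 3 (mod 4), so (23/3551) = −(3551/23).
Reduce top mod 23: now compute (9/23).
Reciprocity: 9 ≡ 1 and 23 ≡ 3 (mod 4), so (9/23) = +(23/9).
Reduce top mod 9: now compute (5/9).
Reciprocity: 5 ≡ 1 and 9 ≡ 1 (mod 4), so (5/9) = +(9/5).
Reduce top mod 5: now compute (4/5).
Pull out 2^2: since 5 ≡ 5 (mod 8), (2/5) = -1, so (2/5)^2 = +1.
Reached (1/5) = 1. Collecting the sign flips along the way, the symbol is -1.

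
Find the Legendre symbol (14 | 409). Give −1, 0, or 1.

Pull out 2: since 409 ≡ 1 (mod 8), (2/409) = +1.
Reciprocity: 7 ≡ 3 and 409 ≡ 1 (mod 4), so (7/409) = +(409/7).
Reduce top mod 7: now compute (3/7).
Reciprocity: 3 ≡ 3 and 7 ≡ 3 (mod 4), so (3/7) = −(7/3).
Reduce top mod 3: now compute (1/3).
Reached (1/3) = 1. Collecting the sign flips along the way, the symbol is -1.

-1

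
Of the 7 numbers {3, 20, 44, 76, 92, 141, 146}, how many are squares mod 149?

(3/149) = -1 → non-residue.
(20/149) = +1 → QR.
(44/149) = -1 → non-residue.
(76/149) = +1 → QR.
(92/149) = -1 → non-residue.
(141/149) = -1 → non-residue.
(146/149) = -1 → non-residue.
Total quadratic residues among the 7: 2.

2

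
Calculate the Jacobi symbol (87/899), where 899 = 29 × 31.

0

Reciprocity: 87 ≡ 3 and 899 ≡ 3 (mod 4), so (87/899) = −(899/87).
Reduce top mod 87: now compute (29/87).
Reciprocity: 29 ≡ 1 and 87 ≡ 3 (mod 4), so (29/87) = +(87/29).
Reduce top mod 29: now compute (0/29).
Top reduces to 0: gcd > 1, so the symbol is 0.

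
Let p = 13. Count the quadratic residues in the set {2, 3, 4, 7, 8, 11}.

(2/13) = -1 → non-residue.
(3/13) = +1 → QR.
(4/13) = +1 → QR.
(7/13) = -1 → non-residue.
(8/13) = -1 → non-residue.
(11/13) = -1 → non-residue.
Total quadratic residues among the 6: 2.

2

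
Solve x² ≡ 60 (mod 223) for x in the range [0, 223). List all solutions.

Since 223 ≡ 3 (mod 4), a square root of 60 is 60^((223+1)/4) = 60^56 mod 223.
Repeated squaring: 60^2≡32, 60^4≡132, 60^8≡30, 60^16≡8, 60^32≡64 (mod 223).
60^56 = 60^(32+16+8) ≡ 196 (mod 223).
Check: 196² = 38416 ≡ 60 (mod 223). The two roots are 27 and 196.

27, 196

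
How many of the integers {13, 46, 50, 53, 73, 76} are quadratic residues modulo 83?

(13/83) = -1 → non-residue.
(46/83) = -1 → non-residue.
(50/83) = -1 → non-residue.
(53/83) = -1 → non-residue.
(73/83) = -1 → non-residue.
(76/83) = -1 → non-residue.
Total quadratic residues among the 6: 0.

0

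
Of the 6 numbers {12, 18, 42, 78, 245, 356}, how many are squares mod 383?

3

(12/383) = +1 → QR.
(18/383) = +1 → QR.
(42/383) = +1 → QR.
(78/383) = -1 → non-residue.
(245/383) = -1 → non-residue.
(356/383) = -1 → non-residue.
Total quadratic residues among the 6: 3.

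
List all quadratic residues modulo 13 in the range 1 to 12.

Square k = 1,…,6 (k and 13−k give the same square):
1²=1, 2²=4, 3²=9, 4²≡3, 5²≡12, 6²≡10 (mod 13).
So the quadratic residues mod 13 are {1, 3, 4, 9, 10, 12}.

1 3 4 9 10 12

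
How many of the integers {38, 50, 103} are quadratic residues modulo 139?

1

(38/139) = +1 → QR.
(50/139) = -1 → non-residue.
(103/139) = -1 → non-residue.
Total quadratic residues among the 3: 1.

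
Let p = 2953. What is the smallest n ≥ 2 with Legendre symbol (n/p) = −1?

(2/2953) = +1, so 2 is a residue.
(3/2953) = +1, so 3 is a residue.
(4/2953) = +1, so 4 is a residue.
(5/2953) = −1, so 5 is the smallest positive non-residue mod 2953.

5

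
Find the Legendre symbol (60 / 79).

Pull out 2^2: since 79 ≡ 7 (mod 8), (2/79) = +1, so (2/79)^2 = +1.
Reciprocity: 15 ≡ 3 and 79 ≡ 3 (mod 4), so (15/79) = −(79/15).
Reduce top mod 15: now compute (4/15).
Pull out 2^2: since 15 ≡ 7 (mod 8), (2/15) = +1, so (2/15)^2 = +1.
Reached (1/15) = 1. Collecting the sign flips along the way, the symbol is -1.

-1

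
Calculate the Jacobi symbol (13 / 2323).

1

Reciprocity: 13 ≡ 1 and 2323 ≡ 3 (mod 4), so (13/2323) = +(2323/13).
Reduce top mod 13: now compute (9/13).
Reciprocity: 9 ≡ 1 and 13 ≡ 1 (mod 4), so (9/13) = +(13/9).
Reduce top mod 9: now compute (4/9).
Pull out 2^2: since 9 ≡ 1 (mod 8), (2/9) = +1, so (2/9)^2 = +1.
Reached (1/9) = 1. Collecting the sign flips along the way, the symbol is +1.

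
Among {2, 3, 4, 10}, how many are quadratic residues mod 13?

3

(2/13) = -1 → non-residue.
(3/13) = +1 → QR.
(4/13) = +1 → QR.
(10/13) = +1 → QR.
Total quadratic residues among the 4: 3.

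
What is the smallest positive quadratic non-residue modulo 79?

(2/79) = +1, so 2 is a residue.
(3/79) = −1, so 3 is the smallest positive non-residue mod 79.

3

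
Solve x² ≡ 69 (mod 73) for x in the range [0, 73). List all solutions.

73 ≡ 1 (mod 4), so we find a root by search.
Trying successive values, 19² = 361 ≡ 69 (mod 73). The other root is 73 − 19 = 54.

19, 54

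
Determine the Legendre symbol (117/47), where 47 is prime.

-1

First reduce: 117 ≡ 23 (mod 47).
Reciprocity: 23 ≡ 3 and 47 ≡ 3 (mod 4), so (23/47) = −(47/23).
Reduce top mod 23: now compute (1/23).
Reached (1/23) = 1. Collecting the sign flips along the way, the symbol is -1.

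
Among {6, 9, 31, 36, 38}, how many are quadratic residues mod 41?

(6/41) = -1 → non-residue.
(9/41) = +1 → QR.
(31/41) = +1 → QR.
(36/41) = +1 → QR.
(38/41) = -1 → non-residue.
Total quadratic residues among the 5: 3.

3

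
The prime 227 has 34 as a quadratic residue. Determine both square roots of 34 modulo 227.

48, 179

Since 227 ≡ 3 (mod 4), a square root of 34 is 34^((227+1)/4) = 34^57 mod 227.
Repeated squaring: 34^2≡21, 34^4≡214, 34^8≡169, 34^16≡186, 34^32≡92 (mod 227).
34^57 = 34^(32+16+8+1) ≡ 48 (mod 227).
Check: 48² = 2304 ≡ 34 (mod 227). The two roots are 48 and 179.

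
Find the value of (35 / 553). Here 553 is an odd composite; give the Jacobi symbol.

Reciprocity: 35 ≡ 3 and 553 ≡ 1 (mod 4), so (35/553) = +(553/35).
Reduce top mod 35: now compute (28/35).
Pull out 2^2: since 35 ≡ 3 (mod 8), (2/35) = -1, so (2/35)^2 = +1.
Reciprocity: 7 ≡ 3 and 35 ≡ 3 (mod 4), so (7/35) = −(35/7).
Reduce top mod 7: now compute (0/7).
Top reduces to 0: gcd > 1, so the symbol is 0.

0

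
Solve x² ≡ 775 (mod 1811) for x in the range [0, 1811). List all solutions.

549, 1262

Since 1811 ≡ 3 (mod 4), a square root of 775 is 775^((1811+1)/4) = 775^453 mod 1811.
Repeated squaring: 775^2≡1184, 775^4≡142, 775^8≡243, 775^16≡1097, 775^32≡905, 775^64≡453, 775^128≡566, 775^256≡1620 (mod 1811).
775^453 = 775^(256+128+64+4+1) ≡ 549 (mod 1811).
Check: 549² = 301401 ≡ 775 (mod 1811). The two roots are 549 and 1262.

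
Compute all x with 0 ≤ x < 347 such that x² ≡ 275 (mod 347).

Since 347 ≡ 3 (mod 4), a square root of 275 is 275^((347+1)/4) = 275^87 mod 347.
Repeated squaring: 275^2≡326, 275^4≡94, 275^8≡161, 275^16≡243, 275^32≡59, 275^64≡11 (mod 347).
275^87 = 275^(64+16+4+2+1) ≡ 52 (mod 347).
Check: 52² = 2704 ≡ 275 (mod 347). The two roots are 52 and 295.

52, 295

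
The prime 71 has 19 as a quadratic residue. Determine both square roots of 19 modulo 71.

Since 71 ≡ 3 (mod 4), a square root of 19 is 19^((71+1)/4) = 19^18 mod 71.
Repeated squaring: 19^2≡6, 19^4≡36, 19^8≡18, 19^16≡40 (mod 71).
19^18 = 19^(16+2) ≡ 27 (mod 71).
Check: 27² = 729 ≡ 19 (mod 71). The two roots are 27 and 44.

27, 44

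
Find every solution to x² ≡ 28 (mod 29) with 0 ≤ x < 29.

12, 17

29 ≡ 1 (mod 4), so we find a root by search.
Trying successive values, 12² = 144 ≡ 28 (mod 29). The other root is 29 − 12 = 17.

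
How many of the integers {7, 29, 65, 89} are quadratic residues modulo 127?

0

(7/127) = -1 → non-residue.
(29/127) = -1 → non-residue.
(65/127) = -1 → non-residue.
(89/127) = -1 → non-residue.
Total quadratic residues among the 4: 0.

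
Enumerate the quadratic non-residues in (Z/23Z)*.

Square k = 1,…,11 (k and 23−k give the same square):
1²=1, 2²=4, 3²=9, 4²=16, 5²≡2, 6²≡13, 7²≡3, 8²≡18, 9²≡12, 10²≡8, 11²≡6 (mod 23).
The residues are {1, 2, 3, 4, 6, 8, 9, 12, 13, 16, 18}; the non-residues are the remaining 11 nonzero classes.

5, 7, 10, 11, 14, 15, 17, 19, 20, 21, 22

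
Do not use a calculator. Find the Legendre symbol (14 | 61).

1

Pull out 2: since 61 ≡ 5 (mod 8), (2/61) = -1.
Reciprocity: 7 ≡ 3 and 61 ≡ 1 (mod 4), so (7/61) = +(61/7).
Reduce top mod 7: now compute (5/7).
Reciprocity: 5 ≡ 1 and 7 ≡ 3 (mod 4), so (5/7) = +(7/5).
Reduce top mod 5: now compute (2/5).
Pull out 2: since 5 ≡ 5 (mod 8), (2/5) = -1.
Reached (1/5) = 1. Collecting the sign flips along the way, the symbol is +1.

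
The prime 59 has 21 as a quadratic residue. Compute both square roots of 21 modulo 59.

27, 32

Since 59 ≡ 3 (mod 4), a square root of 21 is 21^((59+1)/4) = 21^15 mod 59.
Repeated squaring: 21^2≡28, 21^4≡17, 21^8≡53 (mod 59).
21^15 = 21^(8+4+2+1) ≡ 27 (mod 59).
Check: 27² = 729 ≡ 21 (mod 59). The two roots are 27 and 32.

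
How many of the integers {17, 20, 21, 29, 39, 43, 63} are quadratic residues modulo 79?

(17/79) = -1 → non-residue.
(20/79) = +1 → QR.
(21/79) = +1 → QR.
(29/79) = -1 → non-residue.
(39/79) = -1 → non-residue.
(43/79) = -1 → non-residue.
(63/79) = -1 → non-residue.
Total quadratic residues among the 7: 2.

2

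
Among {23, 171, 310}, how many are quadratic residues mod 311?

(23/311) = -1 → non-residue.
(171/311) = -1 → non-residue.
(310/311) = -1 → non-residue.
Total quadratic residues among the 3: 0.

0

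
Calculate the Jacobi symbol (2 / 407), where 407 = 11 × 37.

Pull out 2: since 407 ≡ 7 (mod 8), (2/407) = +1.
Reached (1/407) = 1. Collecting the sign flips along the way, the symbol is +1.

1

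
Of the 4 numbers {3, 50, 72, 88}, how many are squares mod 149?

(3/149) = -1 → non-residue.
(50/149) = -1 → non-residue.
(72/149) = -1 → non-residue.
(88/149) = +1 → QR.
Total quadratic residues among the 4: 1.

1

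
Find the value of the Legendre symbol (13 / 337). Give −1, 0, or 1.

Euler's criterion: (13/337) ≡ 13^168 (mod 337).
13^2 ≡ 169 (mod 337)
13^4 ≡ 253 (mod 337)
13^8 ≡ 316 (mod 337)
13^16 ≡ 104 (mod 337)
13^32 ≡ 32 (mod 337)
13^64 ≡ 13 (mod 337)
13^128 ≡ 169 (mod 337)
13^168 = 13^(128+32+8) ≡ 1 (mod 337).
Result is 1, so (13/337) = 1.

1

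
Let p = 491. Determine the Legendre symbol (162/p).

-1

Euler's criterion: (162/491) ≡ 162^245 (mod 491).
162^2 ≡ 221 (mod 491)
162^4 ≡ 232 (mod 491)
162^8 ≡ 305 (mod 491)
162^16 ≡ 226 (mod 491)
162^32 ≡ 12 (mod 491)
162^64 ≡ 144 (mod 491)
162^128 ≡ 114 (mod 491)
162^245 = 162^(128+64+32+16+4+1) ≡ 490 (mod 491).
Result is 490 ≡ −1, so (162/491) = −1.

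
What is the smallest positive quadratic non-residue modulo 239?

7

(2/239) = +1, so 2 is a residue.
(3/239) = +1, so 3 is a residue.
(4/239) = +1, so 4 is a residue.
(5/239) = +1, so 5 is a residue.
(6/239) = +1, so 6 is a residue.
(7/239) = −1, so 7 is the smallest positive non-residue mod 239.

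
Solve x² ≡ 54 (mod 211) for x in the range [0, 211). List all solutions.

73, 138

Since 211 ≡ 3 (mod 4), a square root of 54 is 54^((211+1)/4) = 54^53 mod 211.
Repeated squaring: 54^2≡173, 54^4≡178, 54^8≡34, 54^16≡101, 54^32≡73 (mod 211).
54^53 = 54^(32+16+4+1) ≡ 73 (mod 211).
Check: 73² = 5329 ≡ 54 (mod 211). The two roots are 73 and 138.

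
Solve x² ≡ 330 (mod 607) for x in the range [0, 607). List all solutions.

80, 527

Since 607 ≡ 3 (mod 4), a square root of 330 is 330^((607+1)/4) = 330^152 mod 607.
Repeated squaring: 330^2≡247, 330^4≡309, 330^8≡182, 330^16≡346, 330^32≡137, 330^64≡559, 330^128≡483 (mod 607).
330^152 = 330^(128+16+8) ≡ 527 (mod 607).
Check: 527² = 277729 ≡ 330 (mod 607). The two roots are 80 and 527.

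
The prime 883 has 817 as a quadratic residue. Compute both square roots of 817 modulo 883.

Since 883 ≡ 3 (mod 4), a square root of 817 is 817^((883+1)/4) = 817^221 mod 883.
Repeated squaring: 817^2≡824, 817^4≡832, 817^8≡835, 817^16≡538, 817^32≡703, 817^64≡612, 817^128≡152 (mod 883).
817^221 = 817^(128+64+16+8+4+1) ≡ 583 (mod 883).
Check: 583² = 339889 ≡ 817 (mod 883). The two roots are 300 and 583.

300, 583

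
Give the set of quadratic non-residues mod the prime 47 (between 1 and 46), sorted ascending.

5, 10, 11, 13, 15, 19, 20, 22, 23, 26, 29, 30, 31, 33, 35, 38, 39, 40, 41, 43, 44, 45, 46

Square k = 1,…,23 (k and 47−k give the same square):
1²=1, 2²=4, 3²=9, 4²=16, 5²=25, 6²=36, 7²≡2, 8²≡17, 9²≡34, 10²≡6, 11²≡27, 12²≡3, 13²≡28, 14²≡8, 15²≡37, 16²≡21, 17²≡7, 18²≡42, 19²≡32, 20²≡24, 21²≡18, 22²≡14, 23²≡12 (mod 47).
The residues are {1, 2, 3, 4, 6, 7, 8, 9, 12, 14, 16, 17, 18, 21, 24, 25, 27, 28, 32, 34, 36, 37, 42}; the non-residues are the remaining 23 nonzero classes.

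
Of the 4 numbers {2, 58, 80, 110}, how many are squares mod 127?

(2/127) = +1 → QR.
(58/127) = -1 → non-residue.
(80/127) = -1 → non-residue.
(110/127) = -1 → non-residue.
Total quadratic residues among the 4: 1.

1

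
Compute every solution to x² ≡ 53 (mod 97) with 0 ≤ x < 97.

21, 76

97 ≡ 1 (mod 4), so we find a root by search.
Trying successive values, 21² = 441 ≡ 53 (mod 97). The other root is 97 − 21 = 76.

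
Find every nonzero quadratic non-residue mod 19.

2,3,8,10,12,13,14,15,18

Square k = 1,…,9 (k and 19−k give the same square):
1²=1, 2²=4, 3²=9, 4²=16, 5²≡6, 6²≡17, 7²≡11, 8²≡7, 9²≡5 (mod 19).
The residues are {1, 4, 5, 6, 7, 9, 11, 16, 17}; the non-residues are the remaining 9 nonzero classes.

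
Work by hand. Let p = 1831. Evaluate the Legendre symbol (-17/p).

First reduce: -17 ≡ 1814 (mod 1831).
Pull out 2: since 1831 ≡ 7 (mod 8), (2/1831) = +1.
Reciprocity: 907 ≡ 3 and 1831 ≡ 3 (mod 4), so (907/1831) = −(1831/907).
Reduce top mod 907: now compute (17/907).
Reciprocity: 17 ≡ 1 and 907 ≡ 3 (mod 4), so (17/907) = +(907/17).
Reduce top mod 17: now compute (6/17).
Pull out 2: since 17 ≡ 1 (mod 8), (2/17) = +1.
Reciprocity: 3 ≡ 3 and 17 ≡ 1 (mod 4), so (3/17) = +(17/3).
Reduce top mod 3: now compute (2/3).
Pull out 2: since 3 ≡ 3 (mod 8), (2/3) = -1.
Reached (1/3) = 1. Collecting the sign flips along the way, the symbol is +1.

1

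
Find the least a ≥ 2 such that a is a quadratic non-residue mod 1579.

(2/1579) = −1, so 2 is the smallest positive non-residue mod 1579.

2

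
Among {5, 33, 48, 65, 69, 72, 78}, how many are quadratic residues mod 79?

(5/79) = +1 → QR.
(33/79) = -1 → non-residue.
(48/79) = -1 → non-residue.
(65/79) = +1 → QR.
(69/79) = -1 → non-residue.
(72/79) = +1 → QR.
(78/79) = -1 → non-residue.
Total quadratic residues among the 7: 3.

3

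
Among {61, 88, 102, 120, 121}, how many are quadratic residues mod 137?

4

(61/137) = +1 → QR.
(88/137) = +1 → QR.
(102/137) = -1 → non-residue.
(120/137) = +1 → QR.
(121/137) = +1 → QR.
Total quadratic residues among the 5: 4.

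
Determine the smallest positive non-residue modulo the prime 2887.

3

(2/2887) = +1, so 2 is a residue.
(3/2887) = −1, so 3 is the smallest positive non-residue mod 2887.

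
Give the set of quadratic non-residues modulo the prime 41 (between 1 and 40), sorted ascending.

3,6,7,11,12,13,14,15,17,19,22,24,26,27,28,29,30,34,35,38

Square k = 1,…,20 (k and 41−k give the same square):
1²=1, 2²=4, 3²=9, 4²=16, 5²=25, 6²=36, 7²≡8, 8²≡23, 9²≡40, 10²≡18, 11²≡39, 12²≡21, 13²≡5, 14²≡32, 15²≡20, 16²≡10, 17²≡2, 18²≡37, 19²≡33, 20²≡31 (mod 41).
The residues are {1, 2, 4, 5, 8, 9, 10, 16, 18, 20, 21, 23, 25, 31, 32, 33, 36, 37, 39, 40}; the non-residues are the remaining 20 nonzero classes.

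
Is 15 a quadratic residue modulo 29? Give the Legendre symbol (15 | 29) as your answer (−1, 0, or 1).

Euler's criterion: (15/29) ≡ 15^14 (mod 29).
15^2 ≡ 22 (mod 29)
15^4 ≡ 20 (mod 29)
15^8 ≡ 23 (mod 29)
15^14 = 15^(8+4+2) ≡ 28 (mod 29).
Result is 28 ≡ −1, so (15/29) = −1.

-1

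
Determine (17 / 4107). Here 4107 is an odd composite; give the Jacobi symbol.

-1

Reciprocity: 17 ≡ 1 and 4107 ≡ 3 (mod 4), so (17/4107) = +(4107/17).
Reduce top mod 17: now compute (10/17).
Pull out 2: since 17 ≡ 1 (mod 8), (2/17) = +1.
Reciprocity: 5 ≡ 1 and 17 ≡ 1 (mod 4), so (5/17) = +(17/5).
Reduce top mod 5: now compute (2/5).
Pull out 2: since 5 ≡ 5 (mod 8), (2/5) = -1.
Reached (1/5) = 1. Collecting the sign flips along the way, the symbol is -1.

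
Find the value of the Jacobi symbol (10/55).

Pull out 2: since 55 ≡ 7 (mod 8), (2/55) = +1.
Reciprocity: 5 ≡ 1 and 55 ≡ 3 (mod 4), so (5/55) = +(55/5).
Reduce top mod 5: now compute (0/5).
Top reduces to 0: gcd > 1, so the symbol is 0.

0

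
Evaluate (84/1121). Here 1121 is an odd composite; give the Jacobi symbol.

Pull out 2^2: since 1121 ≡ 1 (mod 8), (2/1121) = +1, so (2/1121)^2 = +1.
Reciprocity: 21 ≡ 1 and 1121 ≡ 1 (mod 4), so (21/1121) = +(1121/21).
Reduce top mod 21: now compute (8/21).
Pull out 2^3: since 21 ≡ 5 (mod 8), (2/21) = -1, so (2/21)^3 = -1.
Reached (1/21) = 1. Collecting the sign flips along the way, the symbol is -1.

-1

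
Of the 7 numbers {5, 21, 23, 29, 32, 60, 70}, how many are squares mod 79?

4

(5/79) = +1 → QR.
(21/79) = +1 → QR.
(23/79) = +1 → QR.
(29/79) = -1 → non-residue.
(32/79) = +1 → QR.
(60/79) = -1 → non-residue.
(70/79) = -1 → non-residue.
Total quadratic residues among the 7: 4.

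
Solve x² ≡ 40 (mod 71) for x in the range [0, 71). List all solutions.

Since 71 ≡ 3 (mod 4), a square root of 40 is 40^((71+1)/4) = 40^18 mod 71.
Repeated squaring: 40^2≡38, 40^4≡24, 40^8≡8, 40^16≡64 (mod 71).
40^18 = 40^(16+2) ≡ 18 (mod 71).
Check: 18² = 324 ≡ 40 (mod 71). The two roots are 18 and 53.

18, 53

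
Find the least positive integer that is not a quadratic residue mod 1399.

3

(2/1399) = +1, so 2 is a residue.
(3/1399) = −1, so 3 is the smallest positive non-residue mod 1399.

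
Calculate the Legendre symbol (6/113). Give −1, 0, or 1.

Euler's criterion: (6/113) ≡ 6^56 (mod 113).
6^2 ≡ 36 (mod 113)
6^4 ≡ 53 (mod 113)
6^8 ≡ 97 (mod 113)
6^16 ≡ 30 (mod 113)
6^32 ≡ 109 (mod 113)
6^56 = 6^(32+16+8) ≡ 112 (mod 113).
Result is 112 ≡ −1, so (6/113) = −1.

-1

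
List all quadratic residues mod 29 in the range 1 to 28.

Square k = 1,…,14 (k and 29−k give the same square):
1²=1, 2²=4, 3²=9, 4²=16, 5²=25, 6²≡7, 7²≡20, 8²≡6, 9²≡23, 10²≡13, 11²≡5, 12²≡28, 13²≡24, 14²≡22 (mod 29).
So the quadratic residues mod 29 are {1, 4, 5, 6, 7, 9, 13, 16, 20, 22, 23, 24, 25, 28}.

1,4,5,6,7,9,13,16,20,22,23,24,25,28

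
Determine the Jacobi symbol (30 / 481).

Pull out 2: since 481 ≡ 1 (mod 8), (2/481) = +1.
Reciprocity: 15 ≡ 3 and 481 ≡ 1 (mod 4), so (15/481) = +(481/15).
Reduce top mod 15: now compute (1/15).
Reached (1/15) = 1. Collecting the sign flips along the way, the symbol is +1.

1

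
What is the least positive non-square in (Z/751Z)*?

(2/751) = +1, so 2 is a residue.
(3/751) = −1, so 3 is the smallest positive non-residue mod 751.

3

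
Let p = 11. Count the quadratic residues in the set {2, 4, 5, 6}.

(2/11) = -1 → non-residue.
(4/11) = +1 → QR.
(5/11) = +1 → QR.
(6/11) = -1 → non-residue.
Total quadratic residues among the 4: 2.

2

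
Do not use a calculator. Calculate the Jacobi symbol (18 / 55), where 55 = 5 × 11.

1

Pull out 2: since 55 ≡ 7 (mod 8), (2/55) = +1.
Reciprocity: 9 ≡ 1 and 55 ≡ 3 (mod 4), so (9/55) = +(55/9).
Reduce top mod 9: now compute (1/9).
Reached (1/9) = 1. Collecting the sign flips along the way, the symbol is +1.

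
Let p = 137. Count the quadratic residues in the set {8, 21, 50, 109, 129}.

4

(8/137) = +1 → QR.
(21/137) = -1 → non-residue.
(50/137) = +1 → QR.
(109/137) = +1 → QR.
(129/137) = +1 → QR.
Total quadratic residues among the 5: 4.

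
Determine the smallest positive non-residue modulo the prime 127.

(2/127) = +1, so 2 is a residue.
(3/127) = −1, so 3 is the smallest positive non-residue mod 127.

3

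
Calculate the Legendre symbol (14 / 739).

1

Euler's criterion: (14/739) ≡ 14^369 (mod 739).
14^2 ≡ 196 (mod 739)
14^4 ≡ 727 (mod 739)
14^8 ≡ 144 (mod 739)
14^16 ≡ 44 (mod 739)
14^32 ≡ 458 (mod 739)
14^64 ≡ 627 (mod 739)
14^128 ≡ 720 (mod 739)
14^256 ≡ 361 (mod 739)
14^369 = 14^(256+64+32+16+1) ≡ 1 (mod 739).
Result is 1, so (14/739) = 1.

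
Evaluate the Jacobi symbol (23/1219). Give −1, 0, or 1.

0

Reciprocity: 23 ≡ 3 and 1219 ≡ 3 (mod 4), so (23/1219) = −(1219/23).
Reduce top mod 23: now compute (0/23).
Top reduces to 0: gcd > 1, so the symbol is 0.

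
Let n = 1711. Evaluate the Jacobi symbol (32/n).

1

Pull out 2^5: since 1711 ≡ 7 (mod 8), (2/1711) = +1, so (2/1711)^5 = +1.
Reached (1/1711) = 1. Collecting the sign flips along the way, the symbol is +1.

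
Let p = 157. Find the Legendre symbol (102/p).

Pull out 2: since 157 ≡ 5 (mod 8), (2/157) = -1.
Reciprocity: 51 ≡ 3 and 157 ≡ 1 (mod 4), so (51/157) = +(157/51).
Reduce top mod 51: now compute (4/51).
Pull out 2^2: since 51 ≡ 3 (mod 8), (2/51) = -1, so (2/51)^2 = +1.
Reached (1/51) = 1. Collecting the sign flips along the way, the symbol is -1.

-1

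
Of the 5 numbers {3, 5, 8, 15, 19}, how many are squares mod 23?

(3/23) = +1 → QR.
(5/23) = -1 → non-residue.
(8/23) = +1 → QR.
(15/23) = -1 → non-residue.
(19/23) = -1 → non-residue.
Total quadratic residues among the 5: 2.

2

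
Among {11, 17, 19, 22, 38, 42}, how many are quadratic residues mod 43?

(11/43) = +1 → QR.
(17/43) = +1 → QR.
(19/43) = -1 → non-residue.
(22/43) = -1 → non-residue.
(38/43) = +1 → QR.
(42/43) = -1 → non-residue.
Total quadratic residues among the 6: 3.

3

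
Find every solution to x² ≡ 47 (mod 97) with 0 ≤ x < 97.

97 ≡ 1 (mod 4), so we find a root by search.
Trying successive values, 12² = 144 ≡ 47 (mod 97). The other root is 97 − 12 = 85.

12, 85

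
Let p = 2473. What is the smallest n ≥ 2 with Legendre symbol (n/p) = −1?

(2/2473) = +1, so 2 is a residue.
(3/2473) = +1, so 3 is a residue.
(4/2473) = +1, so 4 is a residue.
(5/2473) = −1, so 5 is the smallest positive non-residue mod 2473.

5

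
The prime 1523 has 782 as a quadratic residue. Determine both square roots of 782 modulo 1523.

Since 1523 ≡ 3 (mod 4), a square root of 782 is 782^((1523+1)/4) = 782^381 mod 1523.
Repeated squaring: 782^2≡801, 782^4≡418, 782^8≡1102, 782^16≡573, 782^32≡884, 782^64≡157, 782^128≡281, 782^256≡1288 (mod 1523).
782^381 = 782^(256+64+32+16+8+4+1) ≡ 691 (mod 1523).
Check: 691² = 477481 ≡ 782 (mod 1523). The two roots are 691 and 832.

691, 832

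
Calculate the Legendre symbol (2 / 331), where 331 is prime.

-1

Euler's criterion: (2/331) ≡ 2^165 (mod 331).
2^2 ≡ 4 (mod 331)
2^4 ≡ 16 (mod 331)
2^8 ≡ 256 (mod 331)
2^16 ≡ 329 (mod 331)
2^32 ≡ 4 (mod 331)
2^64 ≡ 16 (mod 331)
2^128 ≡ 256 (mod 331)
2^165 = 2^(128+32+4+1) ≡ 330 (mod 331).
Result is 330 ≡ −1, so (2/331) = −1.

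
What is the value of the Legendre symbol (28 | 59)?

Pull out 2^2: since 59 ≡ 3 (mod 8), (2/59) = -1, so (2/59)^2 = +1.
Reciprocity: 7 ≡ 3 and 59 ≡ 3 (mod 4), so (7/59) = −(59/7).
Reduce top mod 7: now compute (3/7).
Reciprocity: 3 ≡ 3 and 7 ≡ 3 (mod 4), so (3/7) = −(7/3).
Reduce top mod 3: now compute (1/3).
Reached (1/3) = 1. Collecting the sign flips along the way, the symbol is +1.

1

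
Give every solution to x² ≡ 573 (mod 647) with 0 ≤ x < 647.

Since 647 ≡ 3 (mod 4), a square root of 573 is 573^((647+1)/4) = 573^162 mod 647.
Repeated squaring: 573^2≡300, 573^4≡67, 573^8≡607, 573^16≡306, 573^32≡468, 573^64≡338, 573^128≡372 (mod 647).
573^162 = 573^(128+32+2) ≡ 372 (mod 647).
Check: 372² = 138384 ≡ 573 (mod 647). The two roots are 275 and 372.

275, 372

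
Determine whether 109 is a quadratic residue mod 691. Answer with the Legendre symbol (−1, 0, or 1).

-1

Reciprocity: 109 ≡ 1 and 691 ≡ 3 (mod 4), so (109/691) = +(691/109).
Reduce top mod 109: now compute (37/109).
Reciprocity: 37 ≡ 1 and 109 ≡ 1 (mod 4), so (37/109) = +(109/37).
Reduce top mod 37: now compute (35/37).
Reciprocity: 35 ≡ 3 and 37 ≡ 1 (mod 4), so (35/37) = +(37/35).
Reduce top mod 35: now compute (2/35).
Pull out 2: since 35 ≡ 3 (mod 8), (2/35) = -1.
Reached (1/35) = 1. Collecting the sign flips along the way, the symbol is -1.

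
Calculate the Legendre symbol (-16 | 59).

-1

First reduce: -16 ≡ 43 (mod 59).
Reciprocity: 43 ≡ 3 and 59 ≡ 3 (mod 4), so (43/59) = −(59/43).
Reduce top mod 43: now compute (16/43).
Pull out 2^4: since 43 ≡ 3 (mod 8), (2/43) = -1, so (2/43)^4 = +1.
Reached (1/43) = 1. Collecting the sign flips along the way, the symbol is -1.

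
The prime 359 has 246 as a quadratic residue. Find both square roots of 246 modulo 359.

167, 192

Since 359 ≡ 3 (mod 4), a square root of 246 is 246^((359+1)/4) = 246^90 mod 359.
Repeated squaring: 246^2≡204, 246^4≡331, 246^8≡66, 246^16≡48, 246^32≡150, 246^64≡242 (mod 359).
246^90 = 246^(64+16+8+2) ≡ 192 (mod 359).
Check: 192² = 36864 ≡ 246 (mod 359). The two roots are 167 and 192.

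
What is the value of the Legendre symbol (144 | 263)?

1

Euler's criterion: (144/263) ≡ 144^131 (mod 263).
144^2 ≡ 222 (mod 263)
144^4 ≡ 103 (mod 263)
144^8 ≡ 89 (mod 263)
144^16 ≡ 31 (mod 263)
144^32 ≡ 172 (mod 263)
144^64 ≡ 128 (mod 263)
144^128 ≡ 78 (mod 263)
144^131 = 144^(128+2+1) ≡ 1 (mod 263).
Result is 1, so (144/263) = 1.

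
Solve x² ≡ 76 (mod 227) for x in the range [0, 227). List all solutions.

Since 227 ≡ 3 (mod 4), a square root of 76 is 76^((227+1)/4) = 76^57 mod 227.
Repeated squaring: 76^2≡101, 76^4≡213, 76^8≡196, 76^16≡53, 76^32≡85 (mod 227).
76^57 = 76^(32+16+8+1) ≡ 59 (mod 227).
Check: 59² = 3481 ≡ 76 (mod 227). The two roots are 59 and 168.

59, 168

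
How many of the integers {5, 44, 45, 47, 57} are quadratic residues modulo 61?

(5/61) = +1 → QR.
(44/61) = -1 → non-residue.
(45/61) = +1 → QR.
(47/61) = +1 → QR.
(57/61) = +1 → QR.
Total quadratic residues among the 5: 4.

4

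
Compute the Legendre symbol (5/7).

-1

Reciprocity: 5 ≡ 1 and 7 ≡ 3 (mod 4), so (5/7) = +(7/5).
Reduce top mod 5: now compute (2/5).
Pull out 2: since 5 ≡ 5 (mod 8), (2/5) = -1.
Reached (1/5) = 1. Collecting the sign flips along the way, the symbol is -1.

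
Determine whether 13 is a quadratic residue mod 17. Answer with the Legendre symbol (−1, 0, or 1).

Euler's criterion: (13/17) ≡ 13^8 (mod 17).
13^2 ≡ 16 (mod 17)
13^4 ≡ 1 (mod 17)
13^8 ≡ 1 (mod 17)
13^8 = 13^(8) ≡ 1 (mod 17).
Result is 1, so (13/17) = 1.

1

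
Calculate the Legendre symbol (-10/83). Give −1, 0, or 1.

Euler's criterion: (-10/83) ≡ 73^41 (mod 83).
73^2 ≡ 17 (mod 83)
73^4 ≡ 40 (mod 83)
73^8 ≡ 23 (mod 83)
73^16 ≡ 31 (mod 83)
73^32 ≡ 48 (mod 83)
73^41 = 73^(32+8+1) ≡ 82 (mod 83).
Result is 82 ≡ −1, so (-10/83) = −1.

-1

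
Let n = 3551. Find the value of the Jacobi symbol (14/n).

-1

Pull out 2: since 3551 ≡ 7 (mod 8), (2/3551) = +1.
Reciprocity: 7 ≡ 3 and 3551 ≡ 3 (mod 4), so (7/3551) = −(3551/7).
Reduce top mod 7: now compute (2/7).
Pull out 2: since 7 ≡ 7 (mod 8), (2/7) = +1.
Reached (1/7) = 1. Collecting the sign flips along the way, the symbol is -1.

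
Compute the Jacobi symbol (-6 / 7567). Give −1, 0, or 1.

1

First reduce: -6 ≡ 7561 (mod 7567).
Reciprocity: 7561 ≡ 1 and 7567 ≡ 3 (mod 4), so (7561/7567) = +(7567/7561).
Reduce top mod 7561: now compute (6/7561).
Pull out 2: since 7561 ≡ 1 (mod 8), (2/7561) = +1.
Reciprocity: 3 ≡ 3 and 7561 ≡ 1 (mod 4), so (3/7561) = +(7561/3).
Reduce top mod 3: now compute (1/3).
Reached (1/3) = 1. Collecting the sign flips along the way, the symbol is +1.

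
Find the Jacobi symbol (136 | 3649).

-1

Pull out 2^3: since 3649 ≡ 1 (mod 8), (2/3649) = +1, so (2/3649)^3 = +1.
Reciprocity: 17 ≡ 1 and 3649 ≡ 1 (mod 4), so (17/3649) = +(3649/17).
Reduce top mod 17: now compute (11/17).
Reciprocity: 11 ≡ 3 and 17 ≡ 1 (mod 4), so (11/17) = +(17/11).
Reduce top mod 11: now compute (6/11).
Pull out 2: since 11 ≡ 3 (mod 8), (2/11) = -1.
Reciprocity: 3 ≡ 3 and 11 ≡ 3 (mod 4), so (3/11) = −(11/3).
Reduce top mod 3: now compute (2/3).
Pull out 2: since 3 ≡ 3 (mod 8), (2/3) = -1.
Reached (1/3) = 1. Collecting the sign flips along the way, the symbol is -1.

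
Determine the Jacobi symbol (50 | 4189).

Pull out 2: since 4189 ≡ 5 (mod 8), (2/4189) = -1.
Reciprocity: 25 ≡ 1 and 4189 ≡ 1 (mod 4), so (25/4189) = +(4189/25).
Reduce top mod 25: now compute (14/25).
Pull out 2: since 25 ≡ 1 (mod 8), (2/25) = +1.
Reciprocity: 7 ≡ 3 and 25 ≡ 1 (mod 4), so (7/25) = +(25/7).
Reduce top mod 7: now compute (4/7).
Pull out 2^2: since 7 ≡ 7 (mod 8), (2/7) = +1, so (2/7)^2 = +1.
Reached (1/7) = 1. Collecting the sign flips along the way, the symbol is -1.

-1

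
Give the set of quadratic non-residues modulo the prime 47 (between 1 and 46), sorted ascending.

5, 10, 11, 13, 15, 19, 20, 22, 23, 26, 29, 30, 31, 33, 35, 38, 39, 40, 41, 43, 44, 45, 46

Square k = 1,…,23 (k and 47−k give the same square):
1²=1, 2²=4, 3²=9, 4²=16, 5²=25, 6²=36, 7²≡2, 8²≡17, 9²≡34, 10²≡6, 11²≡27, 12²≡3, 13²≡28, 14²≡8, 15²≡37, 16²≡21, 17²≡7, 18²≡42, 19²≡32, 20²≡24, 21²≡18, 22²≡14, 23²≡12 (mod 47).
The residues are {1, 2, 3, 4, 6, 7, 8, 9, 12, 14, 16, 17, 18, 21, 24, 25, 27, 28, 32, 34, 36, 37, 42}; the non-residues are the remaining 23 nonzero classes.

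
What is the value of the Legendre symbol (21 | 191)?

Reciprocity: 21 ≡ 1 and 191 ≡ 3 (mod 4), so (21/191) = +(191/21).
Reduce top mod 21: now compute (2/21).
Pull out 2: since 21 ≡ 5 (mod 8), (2/21) = -1.
Reached (1/21) = 1. Collecting the sign flips along the way, the symbol is -1.

-1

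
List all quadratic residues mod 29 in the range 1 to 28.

Square k = 1,…,14 (k and 29−k give the same square):
1²=1, 2²=4, 3²=9, 4²=16, 5²=25, 6²≡7, 7²≡20, 8²≡6, 9²≡23, 10²≡13, 11²≡5, 12²≡28, 13²≡24, 14²≡22 (mod 29).
So the quadratic residues mod 29 are {1, 4, 5, 6, 7, 9, 13, 16, 20, 22, 23, 24, 25, 28}.

1, 4, 5, 6, 7, 9, 13, 16, 20, 22, 23, 24, 25, 28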